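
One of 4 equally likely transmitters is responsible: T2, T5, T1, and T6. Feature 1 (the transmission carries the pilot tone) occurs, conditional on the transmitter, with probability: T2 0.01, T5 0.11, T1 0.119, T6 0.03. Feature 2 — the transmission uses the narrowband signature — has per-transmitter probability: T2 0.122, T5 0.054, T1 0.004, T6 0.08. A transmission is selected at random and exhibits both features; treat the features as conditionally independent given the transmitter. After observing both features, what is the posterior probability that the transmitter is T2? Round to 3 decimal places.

0.122

Since the prior is uniform, the posterior is proportional to the likelihood:
  T2: 0.01 × 0.122 = 0.00122
  T5: 0.11 × 0.054 = 0.00594
  T1: 0.119 × 0.004 = 0.000476
  T6: 0.03 × 0.08 = 0.0024
Total = 0.010036.
P(T2 | evidence) = 0.00122 / 0.010036 ≈ 0.122.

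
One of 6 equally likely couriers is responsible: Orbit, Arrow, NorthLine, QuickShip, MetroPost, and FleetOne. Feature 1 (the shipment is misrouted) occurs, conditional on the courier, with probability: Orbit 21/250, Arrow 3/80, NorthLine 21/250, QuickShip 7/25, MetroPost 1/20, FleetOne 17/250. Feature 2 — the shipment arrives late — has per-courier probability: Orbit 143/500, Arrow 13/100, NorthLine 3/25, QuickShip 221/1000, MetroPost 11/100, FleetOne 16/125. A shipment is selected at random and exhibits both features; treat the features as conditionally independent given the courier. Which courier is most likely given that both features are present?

QuickShip

Since the prior is uniform, the posterior is proportional to the likelihood:
  Orbit: 0.084 × 0.286 = 0.024024
  Arrow: 0.0375 × 0.13 = 0.004875
  NorthLine: 0.084 × 0.12 = 0.01008
  QuickShip: 0.28 × 0.221 = 0.06188
  MetroPost: 0.05 × 0.11 = 0.0055
  FleetOne: 0.068 × 0.128 = 0.008704
Sum = 0.115063.
Largest term belongs to QuickShip, so QuickShip is most probable.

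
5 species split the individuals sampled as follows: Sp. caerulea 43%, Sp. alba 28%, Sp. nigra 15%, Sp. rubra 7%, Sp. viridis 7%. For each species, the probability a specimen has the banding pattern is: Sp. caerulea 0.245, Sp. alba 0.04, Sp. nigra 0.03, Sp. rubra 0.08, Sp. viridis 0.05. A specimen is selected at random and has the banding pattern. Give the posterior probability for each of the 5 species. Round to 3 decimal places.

By Bayes' rule, posterior ∝ prior × likelihood:
  Sp. caerulea: 0.43 × 0.245 = 0.10535
  Sp. alba: 0.28 × 0.04 = 0.0112
  Sp. nigra: 0.15 × 0.03 = 0.0045
  Sp. rubra: 0.07 × 0.08 = 0.0056
  Sp. viridis: 0.07 × 0.05 = 0.0035
Total = 0.13015.
P(Sp. caerulea | banded) = 0.10535/0.13015 ≈ 0.809
P(Sp. alba | banded) = 0.0112/0.13015 ≈ 0.086
P(Sp. nigra | banded) = 0.0045/0.13015 ≈ 0.035
P(Sp. rubra | banded) = 0.0056/0.13015 ≈ 0.043
P(Sp. viridis | banded) = 0.0035/0.13015 ≈ 0.027

Sp. caerulea 0.809, Sp. alba 0.086, Sp. nigra 0.035, Sp. rubra 0.043, Sp. viridis 0.027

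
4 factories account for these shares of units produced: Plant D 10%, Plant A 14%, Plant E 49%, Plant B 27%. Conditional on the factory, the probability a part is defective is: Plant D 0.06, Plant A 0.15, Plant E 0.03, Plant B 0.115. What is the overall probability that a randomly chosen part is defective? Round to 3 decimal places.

0.073

Prior × likelihood for each hypothesis:
  Plant D: 0.1 × 0.06 = 0.006
  Plant A: 0.14 × 0.15 = 0.021
  Plant E: 0.49 × 0.03 = 0.0147
  Plant B: 0.27 × 0.115 = 0.03105
P(defective) = 0.006 + 0.021 + 0.0147 + 0.03105 = 0.07275 → 0.073.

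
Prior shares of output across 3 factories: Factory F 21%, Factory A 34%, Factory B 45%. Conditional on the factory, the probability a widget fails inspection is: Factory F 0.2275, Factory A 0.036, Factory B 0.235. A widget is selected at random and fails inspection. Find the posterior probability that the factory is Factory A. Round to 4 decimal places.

Compute prior × likelihood for every hypothesis:
  Factory F: 0.21 × 0.2275 = 0.047775
  Factory A: 0.34 × 0.036 = 0.01224
  Factory B: 0.45 × 0.235 = 0.10575
Sum = 0.165765.
P(Factory A | evidence) = 0.01224 / 0.165765 ≈ 0.0738.

0.0738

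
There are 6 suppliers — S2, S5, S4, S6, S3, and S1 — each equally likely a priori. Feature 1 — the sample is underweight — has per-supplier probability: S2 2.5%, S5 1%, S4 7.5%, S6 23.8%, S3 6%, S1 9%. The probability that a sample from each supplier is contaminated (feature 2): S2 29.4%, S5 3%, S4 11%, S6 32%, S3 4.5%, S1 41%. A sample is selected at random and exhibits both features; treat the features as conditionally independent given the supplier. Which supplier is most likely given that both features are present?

S6

With a uniform prior (1/6 each), posterior ∝ likelihood:
  S2: 0.025 × 0.294 = 0.00735
  S5: 0.01 × 0.03 = 0.0003
  S4: 0.075 × 0.11 = 0.00825
  S6: 0.238 × 0.32 = 0.07616
  S3: 0.06 × 0.045 = 0.0027
  S1: 0.09 × 0.41 = 0.0369
Normalizing constant = 0.13166.
Largest term belongs to S6, so S6 is most probable.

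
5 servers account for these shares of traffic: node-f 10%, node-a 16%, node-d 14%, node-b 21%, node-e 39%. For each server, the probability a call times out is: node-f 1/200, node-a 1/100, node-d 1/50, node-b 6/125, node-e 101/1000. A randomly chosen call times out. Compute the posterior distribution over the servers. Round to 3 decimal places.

node-f 0.009, node-a 0.029, node-d 0.051, node-b 0.185, node-e 0.724

Unnormalized posteriors (prior × likelihood):
  node-f: 0.1 × 0.005 = 0.0005
  node-a: 0.16 × 0.01 = 0.0016
  node-d: 0.14 × 0.02 = 0.0028
  node-b: 0.21 × 0.048 = 0.01008
  node-e: 0.39 × 0.101 = 0.03939
Sum = 0.05437.
P(node-f | timeout) = 0.0005/0.05437 ≈ 0.009
P(node-a | timeout) = 0.0016/0.05437 ≈ 0.029
P(node-d | timeout) = 0.0028/0.05437 ≈ 0.051
P(node-b | timeout) = 0.01008/0.05437 ≈ 0.185
P(node-e | timeout) = 0.03939/0.05437 ≈ 0.724
(Check: 0.009+0.029+0.051+0.185+0.724 = 0.998.)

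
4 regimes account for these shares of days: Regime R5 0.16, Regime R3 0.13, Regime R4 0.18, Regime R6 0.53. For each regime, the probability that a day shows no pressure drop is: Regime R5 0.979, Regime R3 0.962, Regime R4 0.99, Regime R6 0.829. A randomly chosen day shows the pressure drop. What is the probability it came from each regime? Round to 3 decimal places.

Regime R5 0.033, Regime R3 0.049, Regime R4 0.018, Regime R6 0.900

Taking complements, P(drop | each) = Regime R5 0.021, Regime R3 0.038, Regime R4 0.01, Regime R6 0.171.
Prior × likelihood for each hypothesis:
  Regime R5: 0.16 × 0.021 = 0.00336
  Regime R3: 0.13 × 0.038 = 0.00494
  Regime R4: 0.18 × 0.01 = 0.0018
  Regime R6: 0.53 × 0.171 = 0.09063
Total = 0.10073.
P(Regime R5 | drop) = 0.00336/0.10073 ≈ 0.033
P(Regime R3 | drop) = 0.00494/0.10073 ≈ 0.049
P(Regime R4 | drop) = 0.0018/0.10073 ≈ 0.018
P(Regime R6 | drop) = 0.09063/0.10073 ≈ 0.900
(Check: 0.033+0.049+0.018+0.900 = 1.000.)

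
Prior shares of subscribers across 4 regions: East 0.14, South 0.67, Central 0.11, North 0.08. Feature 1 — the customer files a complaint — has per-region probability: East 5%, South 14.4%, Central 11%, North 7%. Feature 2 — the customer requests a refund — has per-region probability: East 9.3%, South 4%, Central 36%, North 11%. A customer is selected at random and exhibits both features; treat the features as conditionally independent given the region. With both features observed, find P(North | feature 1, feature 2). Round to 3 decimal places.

0.065

By Bayes' rule, posterior ∝ prior × likelihood:
  East: 0.14 × 0.05 × 0.093 = 0.000651
  South: 0.67 × 0.144 × 0.04 = 0.0038592
  Central: 0.11 × 0.11 × 0.36 = 0.004356
  North: 0.08 × 0.07 × 0.11 = 0.000616
Total = 0.0094822.
P(North | evidence) = 0.000616 / 0.0094822 ≈ 0.065.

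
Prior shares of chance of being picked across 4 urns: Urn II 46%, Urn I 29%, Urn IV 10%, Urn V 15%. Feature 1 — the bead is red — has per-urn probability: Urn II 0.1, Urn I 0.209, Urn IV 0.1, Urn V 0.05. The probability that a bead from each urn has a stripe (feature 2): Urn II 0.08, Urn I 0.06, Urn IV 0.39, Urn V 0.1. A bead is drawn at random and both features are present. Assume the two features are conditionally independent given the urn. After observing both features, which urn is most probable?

Urn IV

Compute prior × likelihood for every hypothesis:
  Urn II: 0.46 × 0.1 × 0.08 = 0.00368
  Urn I: 0.29 × 0.209 × 0.06 = 0.0036366
  Urn IV: 0.1 × 0.1 × 0.39 = 0.0039
  Urn V: 0.15 × 0.05 × 0.1 = 0.00075
Normalizing constant = 0.0119666.
Largest term belongs to Urn IV, so Urn IV is most probable.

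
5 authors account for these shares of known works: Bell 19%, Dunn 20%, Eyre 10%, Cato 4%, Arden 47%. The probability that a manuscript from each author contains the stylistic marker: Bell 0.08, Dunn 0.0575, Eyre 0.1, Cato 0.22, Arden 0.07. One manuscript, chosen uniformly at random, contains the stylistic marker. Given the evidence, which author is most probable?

Arden

Prior × likelihood for each hypothesis:
  Bell: 0.19 × 0.08 = 0.0152
  Dunn: 0.2 × 0.0575 = 0.0115
  Eyre: 0.1 × 0.1 = 0.01
  Cato: 0.04 × 0.22 = 0.0088
  Arden: 0.47 × 0.07 = 0.0329
Total = 0.0784.
Largest term belongs to Arden, so Arden is most probable.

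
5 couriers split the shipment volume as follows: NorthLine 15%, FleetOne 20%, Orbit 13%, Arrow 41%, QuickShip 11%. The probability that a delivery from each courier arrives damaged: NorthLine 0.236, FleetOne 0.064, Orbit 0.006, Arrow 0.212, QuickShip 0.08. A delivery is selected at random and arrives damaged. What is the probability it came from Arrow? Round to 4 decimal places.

0.6007

By Bayes' rule, posterior ∝ prior × likelihood:
  NorthLine: 0.15 × 0.236 = 0.0354
  FleetOne: 0.2 × 0.064 = 0.0128
  Orbit: 0.13 × 0.006 = 0.00078
  Arrow: 0.41 × 0.212 = 0.08692
  QuickShip: 0.11 × 0.08 = 0.0088
Normalizing constant = 0.1447.
P(Arrow | evidence) = 0.08692 / 0.1447 ≈ 0.6007.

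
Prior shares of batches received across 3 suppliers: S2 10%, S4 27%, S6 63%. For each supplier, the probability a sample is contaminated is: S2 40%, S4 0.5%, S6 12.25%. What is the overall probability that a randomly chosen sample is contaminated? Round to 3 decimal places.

Compute prior × likelihood for every hypothesis:
  S2: 0.1 × 0.4 = 0.04
  S4: 0.27 × 0.005 = 0.00135
  S6: 0.63 × 0.1225 = 0.077175
P(contaminated) = 0.04 + 0.00135 + 0.077175 = 0.118525 → 0.119.

0.119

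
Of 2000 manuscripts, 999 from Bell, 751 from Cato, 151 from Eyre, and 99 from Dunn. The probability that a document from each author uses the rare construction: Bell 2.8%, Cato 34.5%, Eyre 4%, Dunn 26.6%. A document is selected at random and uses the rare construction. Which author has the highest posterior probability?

Cato

Unnormalized posteriors (prior × likelihood):
  Bell: 0.4995 × 0.028 = 0.013986
  Cato: 0.3755 × 0.345 = 0.1295475
  Eyre: 0.0755 × 0.04 = 0.00302
  Dunn: 0.0495 × 0.266 = 0.013167
Normalizing constant = 0.1597205.
Largest term belongs to Cato, so Cato is most probable.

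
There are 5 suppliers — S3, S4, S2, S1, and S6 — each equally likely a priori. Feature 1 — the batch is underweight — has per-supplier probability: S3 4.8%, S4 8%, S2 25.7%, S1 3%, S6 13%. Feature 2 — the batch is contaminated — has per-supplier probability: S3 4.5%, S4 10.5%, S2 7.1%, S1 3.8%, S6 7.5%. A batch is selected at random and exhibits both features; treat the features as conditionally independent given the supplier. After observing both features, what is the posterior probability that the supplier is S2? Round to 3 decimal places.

With a uniform prior (1/5 each), posterior ∝ likelihood:
  S3: 0.048 × 0.045 = 0.00216
  S4: 0.08 × 0.105 = 0.0084
  S2: 0.257 × 0.071 = 0.018247
  S1: 0.03 × 0.038 = 0.00114
  S6: 0.13 × 0.075 = 0.00975
Normalizing constant = 0.039697.
P(S2 | evidence) = 0.018247 / 0.039697 ≈ 0.460.

0.460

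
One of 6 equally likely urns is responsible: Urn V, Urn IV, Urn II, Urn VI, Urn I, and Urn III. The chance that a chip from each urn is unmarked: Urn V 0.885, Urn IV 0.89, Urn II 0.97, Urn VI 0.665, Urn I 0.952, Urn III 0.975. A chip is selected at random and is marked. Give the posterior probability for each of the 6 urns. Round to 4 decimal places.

Urn V 0.1735, Urn IV 0.1659, Urn II 0.0452, Urn VI 0.5053, Urn I 0.0724, Urn III 0.0377

Taking complements, P(marked | each) = Urn V 0.115, Urn IV 0.11, Urn II 0.03, Urn VI 0.335, Urn I 0.048, Urn III 0.025.
With a uniform prior (1/6 each), posterior ∝ likelihood:
  Urn V: 0.115
  Urn IV: 0.11
  Urn II: 0.03
  Urn VI: 0.335
  Urn I: 0.048
  Urn III: 0.025
Sum = 0.663.
P(Urn V | marked) = 0.115/0.663 ≈ 0.1735
P(Urn IV | marked) = 0.11/0.663 ≈ 0.1659
P(Urn II | marked) = 0.03/0.663 ≈ 0.0452
P(Urn VI | marked) = 0.335/0.663 ≈ 0.5053
P(Urn I | marked) = 0.048/0.663 ≈ 0.0724
P(Urn III | marked) = 0.025/0.663 ≈ 0.0377
(Check: 0.1735+0.1659+0.0452+0.5053+0.0724+0.0377 = 1.0000.)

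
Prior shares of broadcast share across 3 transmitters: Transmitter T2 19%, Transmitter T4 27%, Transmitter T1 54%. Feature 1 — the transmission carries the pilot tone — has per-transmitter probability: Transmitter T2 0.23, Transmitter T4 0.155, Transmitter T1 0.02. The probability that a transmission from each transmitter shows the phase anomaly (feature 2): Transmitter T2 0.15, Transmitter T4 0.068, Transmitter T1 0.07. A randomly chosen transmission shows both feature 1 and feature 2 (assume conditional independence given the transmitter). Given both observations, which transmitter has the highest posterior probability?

Prior × likelihood for each hypothesis:
  Transmitter T2: 0.19 × 0.23 × 0.15 = 0.006555
  Transmitter T4: 0.27 × 0.155 × 0.068 = 0.0028458
  Transmitter T1: 0.54 × 0.02 × 0.07 = 0.000756
Total = 0.0101568.
Largest term belongs to Transmitter T2, so Transmitter T2 is most probable.

Transmitter T2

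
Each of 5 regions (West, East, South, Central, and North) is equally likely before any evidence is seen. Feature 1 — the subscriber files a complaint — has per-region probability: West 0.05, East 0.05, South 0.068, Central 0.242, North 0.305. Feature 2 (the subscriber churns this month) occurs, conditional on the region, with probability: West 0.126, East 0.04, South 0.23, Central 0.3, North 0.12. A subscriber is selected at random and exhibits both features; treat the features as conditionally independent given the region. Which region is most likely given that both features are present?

Since the prior is uniform, the posterior is proportional to the likelihood:
  West: 0.05 × 0.126 = 0.0063
  East: 0.05 × 0.04 = 0.002
  South: 0.068 × 0.23 = 0.01564
  Central: 0.242 × 0.3 = 0.0726
  North: 0.305 × 0.12 = 0.0366
Normalizing constant = 0.13314.
Largest term belongs to Central, so Central is most probable.

Central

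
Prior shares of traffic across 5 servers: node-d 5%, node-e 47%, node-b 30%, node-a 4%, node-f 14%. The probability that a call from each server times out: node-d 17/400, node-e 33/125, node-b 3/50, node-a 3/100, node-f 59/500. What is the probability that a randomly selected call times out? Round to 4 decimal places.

Compute prior × likelihood for every hypothesis:
  node-d: 0.05 × 0.0425 = 0.002125
  node-e: 0.47 × 0.264 = 0.12408
  node-b: 0.3 × 0.06 = 0.018
  node-a: 0.04 × 0.03 = 0.0012
  node-f: 0.14 × 0.118 = 0.01652
P(timeout) = 0.002125 + 0.12408 + 0.018 + 0.0012 + 0.01652 = 0.161925 → 0.1619.

0.1619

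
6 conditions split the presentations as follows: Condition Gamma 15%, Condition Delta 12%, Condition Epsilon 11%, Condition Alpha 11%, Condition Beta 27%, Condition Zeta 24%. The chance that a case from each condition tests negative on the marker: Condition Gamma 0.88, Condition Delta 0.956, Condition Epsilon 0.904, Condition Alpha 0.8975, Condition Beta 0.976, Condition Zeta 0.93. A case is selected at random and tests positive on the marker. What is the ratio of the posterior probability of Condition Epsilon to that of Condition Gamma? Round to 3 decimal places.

Taking complements, P(marker-positive | each) = Condition Gamma 0.12, Condition Delta 0.044, Condition Epsilon 0.096, Condition Alpha 0.1025, Condition Beta 0.024, Condition Zeta 0.07.
Unnormalized posteriors (prior × likelihood):
  Condition Gamma: 0.15 × 0.12 = 0.018
  Condition Delta: 0.12 × 0.044 = 0.00528
  Condition Epsilon: 0.11 × 0.096 = 0.01056
  Condition Alpha: 0.11 × 0.1025 = 0.011275
  Condition Beta: 0.27 × 0.024 = 0.00648
  Condition Zeta: 0.24 × 0.07 = 0.0168
Sum = 0.068395.
The ratio is 0.01056 / 0.018 (the normalizer cancels) = 0.587.

0.587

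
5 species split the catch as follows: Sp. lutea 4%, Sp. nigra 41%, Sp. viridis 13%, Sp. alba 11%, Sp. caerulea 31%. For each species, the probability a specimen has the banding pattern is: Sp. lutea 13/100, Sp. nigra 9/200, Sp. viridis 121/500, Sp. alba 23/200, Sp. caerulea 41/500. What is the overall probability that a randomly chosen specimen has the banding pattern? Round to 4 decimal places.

Compute prior × likelihood for every hypothesis:
  Sp. lutea: 0.04 × 0.13 = 0.0052
  Sp. nigra: 0.41 × 0.045 = 0.01845
  Sp. viridis: 0.13 × 0.242 = 0.03146
  Sp. alba: 0.11 × 0.115 = 0.01265
  Sp. caerulea: 0.31 × 0.082 = 0.02542
P(banded) = 0.0052 + 0.01845 + 0.03146 + 0.01265 + 0.02542 = 0.09318 → 0.0932.

0.0932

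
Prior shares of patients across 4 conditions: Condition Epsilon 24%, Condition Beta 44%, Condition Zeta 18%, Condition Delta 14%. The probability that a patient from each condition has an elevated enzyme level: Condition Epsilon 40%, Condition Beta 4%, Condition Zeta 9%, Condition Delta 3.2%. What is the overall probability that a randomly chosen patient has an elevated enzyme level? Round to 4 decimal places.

0.1343

Prior × likelihood for each hypothesis:
  Condition Epsilon: 0.24 × 0.4 = 0.096
  Condition Beta: 0.44 × 0.04 = 0.0176
  Condition Zeta: 0.18 × 0.09 = 0.0162
  Condition Delta: 0.14 × 0.032 = 0.00448
P(elevated) = 0.096 + 0.0176 + 0.0162 + 0.00448 = 0.13428 → 0.1343.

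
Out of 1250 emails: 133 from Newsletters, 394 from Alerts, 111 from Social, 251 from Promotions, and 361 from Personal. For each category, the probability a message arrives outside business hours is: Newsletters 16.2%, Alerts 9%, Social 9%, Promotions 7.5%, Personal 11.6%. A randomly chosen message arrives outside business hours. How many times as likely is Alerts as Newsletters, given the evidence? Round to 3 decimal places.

Prior × likelihood for each hypothesis:
  Newsletters: 0.1064 × 0.162 = 0.0172368
  Alerts: 0.3152 × 0.09 = 0.028368
  Social: 0.0888 × 0.09 = 0.007992
  Promotions: 0.2008 × 0.075 = 0.01506
  Personal: 0.2888 × 0.116 = 0.0335008
Sum = 0.1021576.
The ratio is 0.028368 / 0.0172368 (the normalizer cancels) = 1.646.

1.646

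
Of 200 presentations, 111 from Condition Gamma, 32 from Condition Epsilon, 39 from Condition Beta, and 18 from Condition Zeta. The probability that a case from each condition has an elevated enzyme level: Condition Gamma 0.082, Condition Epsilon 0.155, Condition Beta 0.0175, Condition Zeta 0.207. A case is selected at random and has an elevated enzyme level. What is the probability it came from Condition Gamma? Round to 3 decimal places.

Compute prior × likelihood for every hypothesis:
  Condition Gamma: 0.555 × 0.082 = 0.04551
  Condition Epsilon: 0.16 × 0.155 = 0.0248
  Condition Beta: 0.195 × 0.0175 = 0.0034125
  Condition Zeta: 0.09 × 0.207 = 0.01863
Total = 0.0923525.
P(Condition Gamma | evidence) = 0.04551 / 0.0923525 ≈ 0.493.

0.493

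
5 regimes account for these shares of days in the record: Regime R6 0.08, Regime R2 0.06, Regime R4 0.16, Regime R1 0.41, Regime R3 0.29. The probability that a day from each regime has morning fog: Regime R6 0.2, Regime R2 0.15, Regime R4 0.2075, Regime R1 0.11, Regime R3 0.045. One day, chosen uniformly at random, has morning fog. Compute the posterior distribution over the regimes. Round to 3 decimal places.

Regime R6 0.138, Regime R2 0.077, Regime R4 0.285, Regime R1 0.388, Regime R3 0.112

Prior × likelihood for each hypothesis:
  Regime R6: 0.08 × 0.2 = 0.016
  Regime R2: 0.06 × 0.15 = 0.009
  Regime R4: 0.16 × 0.2075 = 0.0332
  Regime R1: 0.41 × 0.11 = 0.0451
  Regime R3: 0.29 × 0.045 = 0.01305
Normalizing constant = 0.11635.
P(Regime R6 | fog) = 0.016/0.11635 ≈ 0.138
P(Regime R2 | fog) = 0.009/0.11635 ≈ 0.077
P(Regime R4 | fog) = 0.0332/0.11635 ≈ 0.285
P(Regime R1 | fog) = 0.0451/0.11635 ≈ 0.388
P(Regime R3 | fog) = 0.01305/0.11635 ≈ 0.112
(Check: 0.138+0.077+0.285+0.388+0.112 = 1.000.)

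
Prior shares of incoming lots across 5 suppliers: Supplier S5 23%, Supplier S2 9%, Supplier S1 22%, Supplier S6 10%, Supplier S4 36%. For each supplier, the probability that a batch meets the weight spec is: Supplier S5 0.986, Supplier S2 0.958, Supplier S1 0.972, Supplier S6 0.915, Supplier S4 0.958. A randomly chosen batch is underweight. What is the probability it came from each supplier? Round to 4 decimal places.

Supplier S5 0.0875, Supplier S2 0.1028, Supplier S1 0.1675, Supplier S6 0.2311, Supplier S4 0.4111

Taking complements, P(underweight | each) = Supplier S5 0.014, Supplier S2 0.042, Supplier S1 0.028, Supplier S6 0.085, Supplier S4 0.042.
Prior × likelihood for each hypothesis:
  Supplier S5: 0.23 × 0.014 = 0.00322
  Supplier S2: 0.09 × 0.042 = 0.00378
  Supplier S1: 0.22 × 0.028 = 0.00616
  Supplier S6: 0.1 × 0.085 = 0.0085
  Supplier S4: 0.36 × 0.042 = 0.01512
Total = 0.03678.
P(Supplier S5 | underweight) = 0.00322/0.03678 ≈ 0.0875
P(Supplier S2 | underweight) = 0.00378/0.03678 ≈ 0.1028
P(Supplier S1 | underweight) = 0.00616/0.03678 ≈ 0.1675
P(Supplier S6 | underweight) = 0.0085/0.03678 ≈ 0.2311
P(Supplier S4 | underweight) = 0.01512/0.03678 ≈ 0.4111
(Check: 0.0875+0.1028+0.1675+0.2311+0.4111 = 1.0000.)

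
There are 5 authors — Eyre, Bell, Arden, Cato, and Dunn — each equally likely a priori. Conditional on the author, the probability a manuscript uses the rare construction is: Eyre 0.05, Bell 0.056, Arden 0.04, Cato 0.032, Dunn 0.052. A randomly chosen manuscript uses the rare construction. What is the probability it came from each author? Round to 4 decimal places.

Eyre 0.2174, Bell 0.2435, Arden 0.1739, Cato 0.1391, Dunn 0.2261

Since the prior is uniform, the posterior is proportional to the likelihood:
  Eyre: 0.05
  Bell: 0.056
  Arden: 0.04
  Cato: 0.032
  Dunn: 0.052
Sum = 0.23.
P(Eyre | rare-form) = 0.05/0.23 ≈ 0.2174
P(Bell | rare-form) = 0.056/0.23 ≈ 0.2435
P(Arden | rare-form) = 0.04/0.23 ≈ 0.1739
P(Cato | rare-form) = 0.032/0.23 ≈ 0.1391
P(Dunn | rare-form) = 0.052/0.23 ≈ 0.2261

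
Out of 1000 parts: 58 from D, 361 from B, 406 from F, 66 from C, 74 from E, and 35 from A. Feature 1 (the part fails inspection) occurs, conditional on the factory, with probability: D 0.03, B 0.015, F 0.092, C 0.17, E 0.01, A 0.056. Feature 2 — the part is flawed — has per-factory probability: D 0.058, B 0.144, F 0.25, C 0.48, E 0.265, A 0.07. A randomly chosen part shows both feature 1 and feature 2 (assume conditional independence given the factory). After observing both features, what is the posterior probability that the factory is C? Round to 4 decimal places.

0.3379

Unnormalized posteriors (prior × likelihood):
  D: 0.058 × 0.03 × 0.058 = 0.00010092
  B: 0.361 × 0.015 × 0.144 = 0.00077976
  F: 0.406 × 0.092 × 0.25 = 0.009338
  C: 0.066 × 0.17 × 0.48 = 0.0053856
  E: 0.074 × 0.01 × 0.265 = 0.0001961
  A: 0.035 × 0.056 × 0.07 = 0.0001372
Sum = 0.01593758.
P(C | evidence) = 0.0053856 / 0.01593758 ≈ 0.3379.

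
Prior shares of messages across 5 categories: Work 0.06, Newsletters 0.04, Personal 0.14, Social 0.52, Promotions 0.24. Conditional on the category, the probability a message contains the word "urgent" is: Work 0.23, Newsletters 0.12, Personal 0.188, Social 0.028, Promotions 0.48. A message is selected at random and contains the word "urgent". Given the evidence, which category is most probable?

Promotions

Compute prior × likelihood for every hypothesis:
  Work: 0.06 × 0.23 = 0.0138
  Newsletters: 0.04 × 0.12 = 0.0048
  Personal: 0.14 × 0.188 = 0.02632
  Social: 0.52 × 0.028 = 0.01456
  Promotions: 0.24 × 0.48 = 0.1152
Sum = 0.17468.
Largest term belongs to Promotions, so Promotions is most probable.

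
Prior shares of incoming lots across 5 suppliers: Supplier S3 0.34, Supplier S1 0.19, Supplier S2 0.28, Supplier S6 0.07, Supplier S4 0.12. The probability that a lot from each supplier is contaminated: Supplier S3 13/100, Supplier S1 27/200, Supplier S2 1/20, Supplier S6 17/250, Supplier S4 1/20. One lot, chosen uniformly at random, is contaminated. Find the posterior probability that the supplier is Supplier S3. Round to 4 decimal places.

Prior × likelihood for each hypothesis:
  Supplier S3: 0.34 × 0.13 = 0.0442
  Supplier S1: 0.19 × 0.135 = 0.02565
  Supplier S2: 0.28 × 0.05 = 0.014
  Supplier S6: 0.07 × 0.068 = 0.00476
  Supplier S4: 0.12 × 0.05 = 0.006
Sum = 0.09461.
P(Supplier S3 | evidence) = 0.0442 / 0.09461 ≈ 0.4672.

0.4672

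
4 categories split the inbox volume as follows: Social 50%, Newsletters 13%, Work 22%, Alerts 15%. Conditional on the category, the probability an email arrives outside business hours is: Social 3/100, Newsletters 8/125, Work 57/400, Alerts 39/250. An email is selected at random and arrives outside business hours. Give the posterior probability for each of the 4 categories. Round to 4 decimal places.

Unnormalized posteriors (prior × likelihood):
  Social: 0.5 × 0.03 = 0.015
  Newsletters: 0.13 × 0.064 = 0.00832
  Work: 0.22 × 0.1425 = 0.03135
  Alerts: 0.15 × 0.156 = 0.0234
Normalizing constant = 0.07807.
P(Social | off-hours) = 0.015/0.07807 ≈ 0.1921
P(Newsletters | off-hours) = 0.00832/0.07807 ≈ 0.1066
P(Work | off-hours) = 0.03135/0.07807 ≈ 0.4016
P(Alerts | off-hours) = 0.0234/0.07807 ≈ 0.2997
(Check: 0.1921+0.1066+0.4016+0.2997 = 1.0000.)

Social 0.1921, Newsletters 0.1066, Work 0.4016, Alerts 0.2997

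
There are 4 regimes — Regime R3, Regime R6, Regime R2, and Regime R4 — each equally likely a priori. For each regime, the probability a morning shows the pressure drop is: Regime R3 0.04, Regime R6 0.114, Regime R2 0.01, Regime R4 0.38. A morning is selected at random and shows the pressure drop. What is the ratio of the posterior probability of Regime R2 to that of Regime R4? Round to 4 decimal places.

Since the prior is uniform, the posterior is proportional to the likelihood:
  Regime R3: 0.04
  Regime R6: 0.114
  Regime R2: 0.01
  Regime R4: 0.38
Total = 0.544.
The ratio is 0.01 / 0.38 (the normalizer cancels) = 0.0263.

0.0263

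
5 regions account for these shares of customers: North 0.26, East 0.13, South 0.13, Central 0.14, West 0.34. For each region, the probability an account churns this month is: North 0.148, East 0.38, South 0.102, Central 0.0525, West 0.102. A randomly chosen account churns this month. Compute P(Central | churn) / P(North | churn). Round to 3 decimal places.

0.191

Prior × likelihood for each hypothesis:
  North: 0.26 × 0.148 = 0.03848
  East: 0.13 × 0.38 = 0.0494
  South: 0.13 × 0.102 = 0.01326
  Central: 0.14 × 0.0525 = 0.00735
  West: 0.34 × 0.102 = 0.03468
Normalizing constant = 0.14317.
The ratio is 0.00735 / 0.03848 (the normalizer cancels) = 0.191.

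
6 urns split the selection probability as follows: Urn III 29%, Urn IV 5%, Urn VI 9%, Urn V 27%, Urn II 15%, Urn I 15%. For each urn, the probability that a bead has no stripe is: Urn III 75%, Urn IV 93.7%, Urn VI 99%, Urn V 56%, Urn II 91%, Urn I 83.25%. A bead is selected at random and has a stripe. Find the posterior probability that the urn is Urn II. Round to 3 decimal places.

Taking complements, P(striped | each) = Urn III 0.25, Urn IV 0.063, Urn VI 0.01, Urn V 0.44, Urn II 0.09, Urn I 0.1675.
By Bayes' rule, posterior ∝ prior × likelihood:
  Urn III: 0.29 × 0.25 = 0.0725
  Urn IV: 0.05 × 0.063 = 0.00315
  Urn VI: 0.09 × 0.01 = 0.0009
  Urn V: 0.27 × 0.44 = 0.1188
  Urn II: 0.15 × 0.09 = 0.0135
  Urn I: 0.15 × 0.1675 = 0.025125
Sum = 0.233975.
P(Urn II | evidence) = 0.0135 / 0.233975 ≈ 0.058.

0.058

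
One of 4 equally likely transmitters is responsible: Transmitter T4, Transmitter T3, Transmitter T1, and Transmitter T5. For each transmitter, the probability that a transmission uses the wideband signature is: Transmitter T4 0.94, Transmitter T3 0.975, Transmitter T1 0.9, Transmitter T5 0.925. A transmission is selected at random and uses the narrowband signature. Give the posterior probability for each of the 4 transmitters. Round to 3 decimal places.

Taking complements, P(narrowband | each) = Transmitter T4 0.06, Transmitter T3 0.025, Transmitter T1 0.1, Transmitter T5 0.075.
Since the prior is uniform, the posterior is proportional to the likelihood:
  Transmitter T4: 0.06
  Transmitter T3: 0.025
  Transmitter T1: 0.1
  Transmitter T5: 0.075
Total = 0.26.
P(Transmitter T4 | narrowband) = 0.06/0.26 ≈ 0.231
P(Transmitter T3 | narrowband) = 0.025/0.26 ≈ 0.096
P(Transmitter T1 | narrowband) = 0.1/0.26 ≈ 0.385
P(Transmitter T5 | narrowband) = 0.075/0.26 ≈ 0.288

Transmitter T4 0.231, Transmitter T3 0.096, Transmitter T1 0.385, Transmitter T5 0.288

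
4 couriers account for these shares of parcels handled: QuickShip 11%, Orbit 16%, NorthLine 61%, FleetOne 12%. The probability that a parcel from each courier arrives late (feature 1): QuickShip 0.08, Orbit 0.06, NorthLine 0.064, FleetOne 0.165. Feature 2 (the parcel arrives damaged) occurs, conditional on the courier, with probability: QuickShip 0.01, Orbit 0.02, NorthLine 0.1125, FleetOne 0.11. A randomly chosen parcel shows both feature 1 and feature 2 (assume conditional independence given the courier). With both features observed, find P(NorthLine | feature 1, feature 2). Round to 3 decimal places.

0.641

By Bayes' rule, posterior ∝ prior × likelihood:
  QuickShip: 0.11 × 0.08 × 0.01 = 0.000088
  Orbit: 0.16 × 0.06 × 0.02 = 0.000192
  NorthLine: 0.61 × 0.064 × 0.1125 = 0.004392
  FleetOne: 0.12 × 0.165 × 0.11 = 0.002178
Sum = 0.00685.
P(NorthLine | evidence) = 0.004392 / 0.00685 ≈ 0.641.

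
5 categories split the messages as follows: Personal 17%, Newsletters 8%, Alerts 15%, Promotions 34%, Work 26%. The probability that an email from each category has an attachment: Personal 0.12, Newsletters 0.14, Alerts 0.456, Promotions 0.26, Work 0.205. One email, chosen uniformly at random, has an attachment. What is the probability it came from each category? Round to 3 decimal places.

Compute prior × likelihood for every hypothesis:
  Personal: 0.17 × 0.12 = 0.0204
  Newsletters: 0.08 × 0.14 = 0.0112
  Alerts: 0.15 × 0.456 = 0.0684
  Promotions: 0.34 × 0.26 = 0.0884
  Work: 0.26 × 0.205 = 0.0533
Sum = 0.2417.
P(Personal | attachment) = 0.0204/0.2417 ≈ 0.084
P(Newsletters | attachment) = 0.0112/0.2417 ≈ 0.046
P(Alerts | attachment) = 0.0684/0.2417 ≈ 0.283
P(Promotions | attachment) = 0.0884/0.2417 ≈ 0.366
P(Work | attachment) = 0.0533/0.2417 ≈ 0.221

Personal 0.084, Newsletters 0.046, Alerts 0.283, Promotions 0.366, Work 0.221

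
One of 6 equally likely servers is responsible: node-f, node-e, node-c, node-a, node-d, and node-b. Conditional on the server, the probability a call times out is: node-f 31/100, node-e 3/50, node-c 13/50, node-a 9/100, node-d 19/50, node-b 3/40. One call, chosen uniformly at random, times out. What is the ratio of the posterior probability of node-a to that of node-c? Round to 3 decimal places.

0.346

With a uniform prior (1/6 each), posterior ∝ likelihood:
  node-f: 0.31
  node-e: 0.06
  node-c: 0.26
  node-a: 0.09
  node-d: 0.38
  node-b: 0.075
Total = 1.175.
The ratio is 0.09 / 0.26 (the normalizer cancels) = 0.346.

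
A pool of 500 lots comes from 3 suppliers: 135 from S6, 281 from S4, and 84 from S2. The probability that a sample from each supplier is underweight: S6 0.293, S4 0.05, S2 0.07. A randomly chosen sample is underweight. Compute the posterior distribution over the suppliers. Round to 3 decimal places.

S6 0.665, S4 0.236, S2 0.099

Unnormalized posteriors (prior × likelihood):
  S6: 0.27 × 0.293 = 0.07911
  S4: 0.562 × 0.05 = 0.0281
  S2: 0.168 × 0.07 = 0.01176
Sum = 0.11897.
P(S6 | underweight) = 0.07911/0.11897 ≈ 0.665
P(S4 | underweight) = 0.0281/0.11897 ≈ 0.236
P(S2 | underweight) = 0.01176/0.11897 ≈ 0.099
(Check: 0.665+0.236+0.099 = 1.000.)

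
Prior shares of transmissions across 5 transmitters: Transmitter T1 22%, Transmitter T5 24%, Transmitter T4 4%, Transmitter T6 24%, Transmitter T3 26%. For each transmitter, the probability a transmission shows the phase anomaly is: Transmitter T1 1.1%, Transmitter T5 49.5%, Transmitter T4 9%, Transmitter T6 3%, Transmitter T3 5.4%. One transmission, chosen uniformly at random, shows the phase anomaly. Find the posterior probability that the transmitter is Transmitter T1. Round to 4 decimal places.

Compute prior × likelihood for every hypothesis:
  Transmitter T1: 0.22 × 0.011 = 0.00242
  Transmitter T5: 0.24 × 0.495 = 0.1188
  Transmitter T4: 0.04 × 0.09 = 0.0036
  Transmitter T6: 0.24 × 0.03 = 0.0072
  Transmitter T3: 0.26 × 0.054 = 0.01404
Total = 0.14606.
P(Transmitter T1 | evidence) = 0.00242 / 0.14606 ≈ 0.0166.

0.0166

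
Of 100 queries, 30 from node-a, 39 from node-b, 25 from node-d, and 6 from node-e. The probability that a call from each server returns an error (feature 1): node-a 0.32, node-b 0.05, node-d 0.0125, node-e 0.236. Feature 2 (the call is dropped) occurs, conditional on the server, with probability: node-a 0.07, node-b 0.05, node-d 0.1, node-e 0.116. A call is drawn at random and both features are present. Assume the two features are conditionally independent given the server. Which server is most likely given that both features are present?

node-a

Prior × likelihood for each hypothesis:
  node-a: 0.3 × 0.32 × 0.07 = 0.00672
  node-b: 0.39 × 0.05 × 0.05 = 0.000975
  node-d: 0.25 × 0.0125 × 0.1 = 0.0003125
  node-e: 0.06 × 0.236 × 0.116 = 0.00164256
Total = 0.00965006.
Largest term belongs to node-a, so node-a is most probable.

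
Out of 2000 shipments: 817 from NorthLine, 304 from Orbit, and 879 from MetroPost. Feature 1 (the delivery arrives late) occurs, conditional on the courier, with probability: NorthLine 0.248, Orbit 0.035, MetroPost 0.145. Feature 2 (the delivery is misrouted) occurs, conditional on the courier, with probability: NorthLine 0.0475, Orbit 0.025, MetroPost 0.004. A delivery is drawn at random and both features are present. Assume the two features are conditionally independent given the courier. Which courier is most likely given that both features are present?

NorthLine

By Bayes' rule, posterior ∝ prior × likelihood:
  NorthLine: 0.4085 × 0.248 × 0.0475 = 0.00481213
  Orbit: 0.152 × 0.035 × 0.025 = 0.000133
  MetroPost: 0.4395 × 0.145 × 0.004 = 0.00025491
Normalizing constant = 0.00520004.
Largest term belongs to NorthLine, so NorthLine is most probable.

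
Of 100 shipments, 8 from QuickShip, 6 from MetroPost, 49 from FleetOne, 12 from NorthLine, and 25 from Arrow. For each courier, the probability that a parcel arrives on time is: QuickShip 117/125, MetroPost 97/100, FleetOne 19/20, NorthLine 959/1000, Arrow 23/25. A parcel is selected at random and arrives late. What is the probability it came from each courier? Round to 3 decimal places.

Taking complements, P(late | each) = QuickShip 0.064, MetroPost 0.03, FleetOne 0.05, NorthLine 0.041, Arrow 0.08.
By Bayes' rule, posterior ∝ prior × likelihood:
  QuickShip: 0.08 × 0.064 = 0.00512
  MetroPost: 0.06 × 0.03 = 0.0018
  FleetOne: 0.49 × 0.05 = 0.0245
  NorthLine: 0.12 × 0.041 = 0.00492
  Arrow: 0.25 × 0.08 = 0.02
Total = 0.05634.
P(QuickShip | late) = 0.00512/0.05634 ≈ 0.091
P(MetroPost | late) = 0.0018/0.05634 ≈ 0.032
P(FleetOne | late) = 0.0245/0.05634 ≈ 0.435
P(NorthLine | late) = 0.00492/0.05634 ≈ 0.087
P(Arrow | late) = 0.02/0.05634 ≈ 0.355

QuickShip 0.091, MetroPost 0.032, FleetOne 0.435, NorthLine 0.087, Arrow 0.355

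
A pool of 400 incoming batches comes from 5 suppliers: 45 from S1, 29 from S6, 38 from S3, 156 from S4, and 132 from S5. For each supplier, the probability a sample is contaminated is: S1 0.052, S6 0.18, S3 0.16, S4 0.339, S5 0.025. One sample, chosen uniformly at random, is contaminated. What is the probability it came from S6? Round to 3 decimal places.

0.075

Unnormalized posteriors (prior × likelihood):
  S1: 0.1125 × 0.052 = 0.00585
  S6: 0.0725 × 0.18 = 0.01305
  S3: 0.095 × 0.16 = 0.0152
  S4: 0.39 × 0.339 = 0.13221
  S5: 0.33 × 0.025 = 0.00825
Sum = 0.17456.
P(S6 | evidence) = 0.01305 / 0.17456 ≈ 0.075.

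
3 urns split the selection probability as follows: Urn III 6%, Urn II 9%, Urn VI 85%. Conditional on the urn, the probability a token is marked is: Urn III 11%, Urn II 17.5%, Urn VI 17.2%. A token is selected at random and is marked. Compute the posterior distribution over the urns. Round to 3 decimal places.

Prior × likelihood for each hypothesis:
  Urn III: 0.06 × 0.11 = 0.0066
  Urn II: 0.09 × 0.175 = 0.01575
  Urn VI: 0.85 × 0.172 = 0.1462
Sum = 0.16855.
P(Urn III | marked) = 0.0066/0.16855 ≈ 0.039
P(Urn II | marked) = 0.01575/0.16855 ≈ 0.093
P(Urn VI | marked) = 0.1462/0.16855 ≈ 0.867

Urn III 0.039, Urn II 0.093, Urn VI 0.867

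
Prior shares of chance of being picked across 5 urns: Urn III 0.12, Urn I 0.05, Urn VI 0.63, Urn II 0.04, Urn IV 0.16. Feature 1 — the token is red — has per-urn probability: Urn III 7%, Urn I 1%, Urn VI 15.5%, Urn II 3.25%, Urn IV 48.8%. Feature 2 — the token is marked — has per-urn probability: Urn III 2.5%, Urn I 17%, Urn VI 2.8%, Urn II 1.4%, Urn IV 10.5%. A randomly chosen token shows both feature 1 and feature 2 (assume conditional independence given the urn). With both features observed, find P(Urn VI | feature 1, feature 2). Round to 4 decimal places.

0.2431

By Bayes' rule, posterior ∝ prior × likelihood:
  Urn III: 0.12 × 0.07 × 0.025 = 0.00021
  Urn I: 0.05 × 0.01 × 0.17 = 0.000085
  Urn VI: 0.63 × 0.155 × 0.028 = 0.0027342
  Urn II: 0.04 × 0.0325 × 0.014 = 0.0000182
  Urn IV: 0.16 × 0.488 × 0.105 = 0.0081984
Normalizing constant = 0.0112458.
P(Urn VI | evidence) = 0.0027342 / 0.0112458 ≈ 0.2431.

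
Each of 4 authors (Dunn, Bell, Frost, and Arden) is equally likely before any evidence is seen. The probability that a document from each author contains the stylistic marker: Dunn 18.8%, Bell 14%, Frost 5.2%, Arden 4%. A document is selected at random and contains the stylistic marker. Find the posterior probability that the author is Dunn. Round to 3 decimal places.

0.448

Since the prior is uniform, the posterior is proportional to the likelihood:
  Dunn: 0.188
  Bell: 0.14
  Frost: 0.052
  Arden: 0.04
Total = 0.42.
P(Dunn | evidence) = 0.188 / 0.42 ≈ 0.448.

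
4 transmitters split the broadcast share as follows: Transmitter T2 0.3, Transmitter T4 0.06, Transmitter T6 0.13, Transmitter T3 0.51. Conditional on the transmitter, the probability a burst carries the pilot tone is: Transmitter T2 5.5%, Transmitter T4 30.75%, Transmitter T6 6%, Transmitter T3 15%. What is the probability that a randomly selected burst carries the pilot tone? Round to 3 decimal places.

0.119

By Bayes' rule, posterior ∝ prior × likelihood:
  Transmitter T2: 0.3 × 0.055 = 0.0165
  Transmitter T4: 0.06 × 0.3075 = 0.01845
  Transmitter T6: 0.13 × 0.06 = 0.0078
  Transmitter T3: 0.51 × 0.15 = 0.0765
P(pilot) = 0.0165 + 0.01845 + 0.0078 + 0.0765 = 0.11925 → 0.119.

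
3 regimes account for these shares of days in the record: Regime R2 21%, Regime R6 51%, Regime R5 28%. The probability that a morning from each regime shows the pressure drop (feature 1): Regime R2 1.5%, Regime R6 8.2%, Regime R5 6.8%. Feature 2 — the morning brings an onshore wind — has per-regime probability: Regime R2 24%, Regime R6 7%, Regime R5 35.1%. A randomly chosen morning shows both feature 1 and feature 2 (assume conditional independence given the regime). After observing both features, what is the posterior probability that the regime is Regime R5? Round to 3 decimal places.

0.645

Compute prior × likelihood for every hypothesis:
  Regime R2: 0.21 × 0.015 × 0.24 = 0.000756
  Regime R6: 0.51 × 0.082 × 0.07 = 0.0029274
  Regime R5: 0.28 × 0.068 × 0.351 = 0.00668304
Sum = 0.01036644.
P(Regime R5 | evidence) = 0.00668304 / 0.01036644 ≈ 0.645.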